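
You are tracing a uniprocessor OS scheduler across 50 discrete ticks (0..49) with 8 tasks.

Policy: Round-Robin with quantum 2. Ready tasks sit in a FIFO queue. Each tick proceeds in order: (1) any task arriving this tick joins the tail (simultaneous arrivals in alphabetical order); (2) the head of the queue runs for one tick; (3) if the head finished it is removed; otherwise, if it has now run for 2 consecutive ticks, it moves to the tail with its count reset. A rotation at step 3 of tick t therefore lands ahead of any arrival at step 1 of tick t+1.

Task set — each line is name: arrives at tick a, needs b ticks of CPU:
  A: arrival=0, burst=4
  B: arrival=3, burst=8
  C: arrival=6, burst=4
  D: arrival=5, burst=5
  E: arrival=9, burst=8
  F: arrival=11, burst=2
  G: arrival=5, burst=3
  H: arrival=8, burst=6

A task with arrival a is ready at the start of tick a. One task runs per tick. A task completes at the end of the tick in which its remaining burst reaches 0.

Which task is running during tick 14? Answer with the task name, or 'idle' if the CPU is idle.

t=0: queue=[A] q_used=0 → run A
t=1: queue=[A] q_used=1 → run A
t=2: queue=[A] q_used=0 → run A
t=3: queue=[A,B] q_used=1 → run A
t=4: queue=[B] q_used=0 → run B
t=5: queue=[B,D,G] q_used=1 → run B
t=6: queue=[D,G,B,C] q_used=0 → run D
t=7: queue=[D,G,B,C] q_used=1 → run D
t=8: queue=[G,B,C,D,H] q_used=0 → run G
t=9: queue=[G,B,C,D,H,E] q_used=1 → run G
t=10: queue=[B,C,D,H,E,G] q_used=0 → run B
t=11: queue=[B,C,D,H,E,G,F] q_used=1 → run B
t=12: queue=[C,D,H,E,G,F,B] q_used=0 → run C
t=13: queue=[C,D,H,E,G,F,B] q_used=1 → run C
t=14: queue=[D,H,E,G,F,B,C] q_used=0 → run D
t=15: queue=[D,H,E,G,F,B,C] q_used=1 → run D
t=16: queue=[H,E,G,F,B,C,D] q_used=0 → run H
t=17: queue=[H,E,G,F,B,C,D] q_used=1 → run H
t=18: queue=[E,G,F,B,C,D,H] q_used=0 → run E
t=19: queue=[E,G,F,B,C,D,H] q_used=1 → run E
t=20: queue=[G,F,B,C,D,H,E] q_used=0 → run G
t=21: queue=[F,B,C,D,H,E] q_used=0 → run F
t=22: queue=[F,B,C,D,H,E] q_used=1 → run F
t=23: queue=[B,C,D,H,E] q_used=0 → run B
t=24: queue=[B,C,D,H,E] q_used=1 → run B
t=25: queue=[C,D,H,E,B] q_used=0 → run C
t=26: queue=[C,D,H,E,B] q_used=1 → run C
t=27: queue=[D,H,E,B] q_used=0 → run D
t=28: queue=[H,E,B] q_used=0 → run H
t=29: queue=[H,E,B] q_used=1 → run H
t=30: queue=[E,B,H] q_used=0 → run E
t=31: queue=[E,B,H] q_used=1 → run E
t=32: queue=[B,H,E] q_used=0 → run B
t=33: queue=[B,H,E] q_used=1 → run B
t=34: queue=[H,E] q_used=0 → run H
t=35: queue=[H,E] q_used=1 → run H
t=36: queue=[E] q_used=0 → run E
t=37: queue=[E] q_used=1 → run E
t=38: queue=[E] q_used=0 → run E
t=39: queue=[E] q_used=1 → run E
t=40: (idle)
t=41: (idle)
t=42: (idle)
t=43: (idle)
t=44: (idle)
t=45: (idle)
t=46: (idle)
t=47: (idle)
t=48: (idle)
t=49: (idle)

running at tick 14 = D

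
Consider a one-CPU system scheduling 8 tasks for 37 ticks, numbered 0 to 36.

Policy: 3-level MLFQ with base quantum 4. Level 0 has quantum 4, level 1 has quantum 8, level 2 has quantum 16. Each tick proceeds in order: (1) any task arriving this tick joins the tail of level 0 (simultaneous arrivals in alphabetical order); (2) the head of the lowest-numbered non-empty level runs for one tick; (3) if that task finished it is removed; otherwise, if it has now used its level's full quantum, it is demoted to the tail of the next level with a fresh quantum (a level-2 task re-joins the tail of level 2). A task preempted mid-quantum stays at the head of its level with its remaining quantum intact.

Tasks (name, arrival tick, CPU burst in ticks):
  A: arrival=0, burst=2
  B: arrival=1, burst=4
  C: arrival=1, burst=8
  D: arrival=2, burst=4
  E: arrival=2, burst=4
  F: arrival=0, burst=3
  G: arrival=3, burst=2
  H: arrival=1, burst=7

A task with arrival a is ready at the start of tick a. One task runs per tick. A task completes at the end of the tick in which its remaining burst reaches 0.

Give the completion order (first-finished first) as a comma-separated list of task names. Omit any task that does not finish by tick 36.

completion order = A, F, B, D, E, G, C, H

t=0: L0/L1/L2 = AF/-/- → run A
t=1: L0/L1/L2 = AFBCH/-/- → run A
t=2: L0/L1/L2 = FBCHDE/-/- → run F
t=3: L0/L1/L2 = FBCHDEG/-/- → run F
t=4: L0/L1/L2 = FBCHDEG/-/- → run F
t=5: L0/L1/L2 = BCHDEG/-/- → run B
t=6: L0/L1/L2 = BCHDEG/-/- → run B
t=7: L0/L1/L2 = BCHDEG/-/- → run B
t=8: L0/L1/L2 = BCHDEG/-/- → run B
t=9: L0/L1/L2 = CHDEG/-/- → run C
t=10: L0/L1/L2 = CHDEG/-/- → run C
t=11: L0/L1/L2 = CHDEG/-/- → run C
t=12: L0/L1/L2 = CHDEG/-/- → run C
t=13: L0/L1/L2 = HDEG/C/- → run H
t=14: L0/L1/L2 = HDEG/C/- → run H
t=15: L0/L1/L2 = HDEG/C/- → run H
t=16: L0/L1/L2 = HDEG/C/- → run H
t=17: L0/L1/L2 = DEG/CH/- → run D
t=18: L0/L1/L2 = DEG/CH/- → run D
t=19: L0/L1/L2 = DEG/CH/- → run D
t=20: L0/L1/L2 = DEG/CH/- → run D
t=21: L0/L1/L2 = EG/CH/- → run E
t=22: L0/L1/L2 = EG/CH/- → run E
t=23: L0/L1/L2 = EG/CH/- → run E
t=24: L0/L1/L2 = EG/CH/- → run E
t=25: L0/L1/L2 = G/CH/- → run G
t=26: L0/L1/L2 = G/CH/- → run G
t=27: L0/L1/L2 = -/CH/- → run C
t=28: L0/L1/L2 = -/CH/- → run C
t=29: L0/L1/L2 = -/CH/- → run C
t=30: L0/L1/L2 = -/CH/- → run C
t=31: L0/L1/L2 = -/H/- → run H
t=32: L0/L1/L2 = -/H/- → run H
t=33: L0/L1/L2 = -/H/- → run H
t=34: (idle)
t=35: (idle)
t=36: (idle)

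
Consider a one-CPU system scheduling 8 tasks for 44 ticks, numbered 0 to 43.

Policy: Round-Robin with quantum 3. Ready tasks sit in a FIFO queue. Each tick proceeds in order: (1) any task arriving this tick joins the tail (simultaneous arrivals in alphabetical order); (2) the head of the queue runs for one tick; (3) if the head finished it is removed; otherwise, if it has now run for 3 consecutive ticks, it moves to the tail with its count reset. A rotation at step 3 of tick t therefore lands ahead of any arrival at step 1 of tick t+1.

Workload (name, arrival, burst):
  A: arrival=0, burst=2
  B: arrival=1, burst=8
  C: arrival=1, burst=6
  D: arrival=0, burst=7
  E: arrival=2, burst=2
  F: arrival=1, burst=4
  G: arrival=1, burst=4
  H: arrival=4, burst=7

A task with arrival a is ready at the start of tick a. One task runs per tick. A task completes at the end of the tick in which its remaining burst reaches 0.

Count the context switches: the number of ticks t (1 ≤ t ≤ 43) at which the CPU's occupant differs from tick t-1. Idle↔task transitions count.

t=0: queue=[A,D] q_used=0 → run A
t=1: queue=[A,D,B,C,F,G] q_used=1 → run A
t=2: queue=[D,B,C,F,G,E] q_used=0 → run D
t=3: queue=[D,B,C,F,G,E] q_used=1 → run D
t=4: queue=[D,B,C,F,G,E,H] q_used=2 → run D
t=5: queue=[B,C,F,G,E,H,D] q_used=0 → run B
t=6: queue=[B,C,F,G,E,H,D] q_used=1 → run B
t=7: queue=[B,C,F,G,E,H,D] q_used=2 → run B
t=8: queue=[C,F,G,E,H,D,B] q_used=0 → run C
t=9: queue=[C,F,G,E,H,D,B] q_used=1 → run C
t=10: queue=[C,F,G,E,H,D,B] q_used=2 → run C
t=11: queue=[F,G,E,H,D,B,C] q_used=0 → run F
t=12: queue=[F,G,E,H,D,B,C] q_used=1 → run F
t=13: queue=[F,G,E,H,D,B,C] q_used=2 → run F
t=14: queue=[G,E,H,D,B,C,F] q_used=0 → run G
t=15: queue=[G,E,H,D,B,C,F] q_used=1 → run G
t=16: queue=[G,E,H,D,B,C,F] q_used=2 → run G
t=17: queue=[E,H,D,B,C,F,G] q_used=0 → run E
t=18: queue=[E,H,D,B,C,F,G] q_used=1 → run E
t=19: queue=[H,D,B,C,F,G] q_used=0 → run H
t=20: queue=[H,D,B,C,F,G] q_used=1 → run H
t=21: queue=[H,D,B,C,F,G] q_used=2 → run H
t=22: queue=[D,B,C,F,G,H] q_used=0 → run D
t=23: queue=[D,B,C,F,G,H] q_used=1 → run D
t=24: queue=[D,B,C,F,G,H] q_used=2 → run D
t=25: queue=[B,C,F,G,H,D] q_used=0 → run B
t=26: queue=[B,C,F,G,H,D] q_used=1 → run B
t=27: queue=[B,C,F,G,H,D] q_used=2 → run B
t=28: queue=[C,F,G,H,D,B] q_used=0 → run C
t=29: queue=[C,F,G,H,D,B] q_used=1 → run C
t=30: queue=[C,F,G,H,D,B] q_used=2 → run C
t=31: queue=[F,G,H,D,B] q_used=0 → run F
t=32: queue=[G,H,D,B] q_used=0 → run G
t=33: queue=[H,D,B] q_used=0 → run H
t=34: queue=[H,D,B] q_used=1 → run H
t=35: queue=[H,D,B] q_used=2 → run H
t=36: queue=[D,B,H] q_used=0 → run D
t=37: queue=[B,H] q_used=0 → run B
t=38: queue=[B,H] q_used=1 → run B
t=39: queue=[H] q_used=0 → run H
t=40: (idle)
t=41: (idle)
t=42: (idle)
t=43: (idle)

context switches = 17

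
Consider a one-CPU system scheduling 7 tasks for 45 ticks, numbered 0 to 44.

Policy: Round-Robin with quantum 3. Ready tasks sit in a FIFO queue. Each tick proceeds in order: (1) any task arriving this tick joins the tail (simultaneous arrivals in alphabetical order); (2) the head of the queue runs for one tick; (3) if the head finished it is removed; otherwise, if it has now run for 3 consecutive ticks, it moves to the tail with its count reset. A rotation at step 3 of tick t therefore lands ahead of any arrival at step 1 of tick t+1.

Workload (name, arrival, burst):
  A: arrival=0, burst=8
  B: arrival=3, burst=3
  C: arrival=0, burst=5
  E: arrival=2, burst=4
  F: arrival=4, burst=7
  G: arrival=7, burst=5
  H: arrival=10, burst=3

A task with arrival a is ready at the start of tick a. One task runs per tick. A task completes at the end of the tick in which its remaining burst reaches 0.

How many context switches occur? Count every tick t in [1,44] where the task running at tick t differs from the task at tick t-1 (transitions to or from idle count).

t=0: queue=[A,C] q_used=0 → run A
t=1: queue=[A,C] q_used=1 → run A
t=2: queue=[A,C,E] q_used=2 → run A
t=3: queue=[C,E,A,B] q_used=0 → run C
t=4: queue=[C,E,A,B,F] q_used=1 → run C
t=5: queue=[C,E,A,B,F] q_used=2 → run C
t=6: queue=[E,A,B,F,C] q_used=0 → run E
t=7: queue=[E,A,B,F,C,G] q_used=1 → run E
t=8: queue=[E,A,B,F,C,G] q_used=2 → run E
t=9: queue=[A,B,F,C,G,E] q_used=0 → run A
t=10: queue=[A,B,F,C,G,E,H] q_used=1 → run A
t=11: queue=[A,B,F,C,G,E,H] q_used=2 → run A
t=12: queue=[B,F,C,G,E,H,A] q_used=0 → run B
t=13: queue=[B,F,C,G,E,H,A] q_used=1 → run B
t=14: queue=[B,F,C,G,E,H,A] q_used=2 → run B
t=15: queue=[F,C,G,E,H,A] q_used=0 → run F
t=16: queue=[F,C,G,E,H,A] q_used=1 → run F
t=17: queue=[F,C,G,E,H,A] q_used=2 → run F
t=18: queue=[C,G,E,H,A,F] q_used=0 → run C
t=19: queue=[C,G,E,H,A,F] q_used=1 → run C
t=20: queue=[G,E,H,A,F] q_used=0 → run G
t=21: queue=[G,E,H,A,F] q_used=1 → run G
t=22: queue=[G,E,H,A,F] q_used=2 → run G
t=23: queue=[E,H,A,F,G] q_used=0 → run E
t=24: queue=[H,A,F,G] q_used=0 → run H
t=25: queue=[H,A,F,G] q_used=1 → run H
t=26: queue=[H,A,F,G] q_used=2 → run H
t=27: queue=[A,F,G] q_used=0 → run A
t=28: queue=[A,F,G] q_used=1 → run A
t=29: queue=[F,G] q_used=0 → run F
t=30: queue=[F,G] q_used=1 → run F
t=31: queue=[F,G] q_used=2 → run F
t=32: queue=[G,F] q_used=0 → run G
t=33: queue=[G,F] q_used=1 → run G
t=34: queue=[F] q_used=0 → run F
t=35: (idle)
t=36: (idle)
t=37: (idle)
t=38: (idle)
t=39: (idle)
t=40: (idle)
t=41: (idle)
t=42: (idle)
t=43: (idle)
t=44: (idle)

context switches = 14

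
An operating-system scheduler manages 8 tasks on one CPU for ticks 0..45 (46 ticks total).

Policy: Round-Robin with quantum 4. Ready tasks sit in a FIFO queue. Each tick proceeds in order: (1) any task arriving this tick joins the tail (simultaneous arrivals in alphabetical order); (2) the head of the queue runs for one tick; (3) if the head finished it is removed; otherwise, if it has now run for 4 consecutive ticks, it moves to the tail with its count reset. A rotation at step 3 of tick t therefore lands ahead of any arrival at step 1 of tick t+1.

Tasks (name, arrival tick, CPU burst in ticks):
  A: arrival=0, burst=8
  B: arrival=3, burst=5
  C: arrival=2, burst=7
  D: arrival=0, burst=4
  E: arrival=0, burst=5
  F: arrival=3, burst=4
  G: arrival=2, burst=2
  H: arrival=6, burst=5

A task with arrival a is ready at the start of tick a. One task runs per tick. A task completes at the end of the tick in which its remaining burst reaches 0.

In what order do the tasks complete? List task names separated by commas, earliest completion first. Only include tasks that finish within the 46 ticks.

completion order = D, G, F, A, E, C, B, H

t=0: queue=[A,D,E] q_used=0 → run A
t=1: queue=[A,D,E] q_used=1 → run A
t=2: queue=[A,D,E,C,G] q_used=2 → run A
t=3: queue=[A,D,E,C,G,B,F] q_used=3 → run A
t=4: queue=[D,E,C,G,B,F,A] q_used=0 → run D
t=5: queue=[D,E,C,G,B,F,A] q_used=1 → run D
t=6: queue=[D,E,C,G,B,F,A,H] q_used=2 → run D
t=7: queue=[D,E,C,G,B,F,A,H] q_used=3 → run D
t=8: queue=[E,C,G,B,F,A,H] q_used=0 → run E
t=9: queue=[E,C,G,B,F,A,H] q_used=1 → run E
t=10: queue=[E,C,G,B,F,A,H] q_used=2 → run E
t=11: queue=[E,C,G,B,F,A,H] q_used=3 → run E
t=12: queue=[C,G,B,F,A,H,E] q_used=0 → run C
t=13: queue=[C,G,B,F,A,H,E] q_used=1 → run C
t=14: queue=[C,G,B,F,A,H,E] q_used=2 → run C
t=15: queue=[C,G,B,F,A,H,E] q_used=3 → run C
t=16: queue=[G,B,F,A,H,E,C] q_used=0 → run G
t=17: queue=[G,B,F,A,H,E,C] q_used=1 → run G
t=18: queue=[B,F,A,H,E,C] q_used=0 → run B
t=19: queue=[B,F,A,H,E,C] q_used=1 → run B
t=20: queue=[B,F,A,H,E,C] q_used=2 → run B
t=21: queue=[B,F,A,H,E,C] q_used=3 → run B
t=22: queue=[F,A,H,E,C,B] q_used=0 → run F
t=23: queue=[F,A,H,E,C,B] q_used=1 → run F
t=24: queue=[F,A,H,E,C,B] q_used=2 → run F
t=25: queue=[F,A,H,E,C,B] q_used=3 → run F
t=26: queue=[A,H,E,C,B] q_used=0 → run A
t=27: queue=[A,H,E,C,B] q_used=1 → run A
t=28: queue=[A,H,E,C,B] q_used=2 → run A
t=29: queue=[A,H,E,C,B] q_used=3 → run A
t=30: queue=[H,E,C,B] q_used=0 → run H
t=31: queue=[H,E,C,B] q_used=1 → run H
t=32: queue=[H,E,C,B] q_used=2 → run H
t=33: queue=[H,E,C,B] q_used=3 → run H
t=34: queue=[E,C,B,H] q_used=0 → run E
t=35: queue=[C,B,H] q_used=0 → run C
t=36: queue=[C,B,H] q_used=1 → run C
t=37: queue=[C,B,H] q_used=2 → run C
t=38: queue=[B,H] q_used=0 → run B
t=39: queue=[H] q_used=0 → run H
t=40: (idle)
t=41: (idle)
t=42: (idle)
t=43: (idle)
t=44: (idle)
t=45: (idle)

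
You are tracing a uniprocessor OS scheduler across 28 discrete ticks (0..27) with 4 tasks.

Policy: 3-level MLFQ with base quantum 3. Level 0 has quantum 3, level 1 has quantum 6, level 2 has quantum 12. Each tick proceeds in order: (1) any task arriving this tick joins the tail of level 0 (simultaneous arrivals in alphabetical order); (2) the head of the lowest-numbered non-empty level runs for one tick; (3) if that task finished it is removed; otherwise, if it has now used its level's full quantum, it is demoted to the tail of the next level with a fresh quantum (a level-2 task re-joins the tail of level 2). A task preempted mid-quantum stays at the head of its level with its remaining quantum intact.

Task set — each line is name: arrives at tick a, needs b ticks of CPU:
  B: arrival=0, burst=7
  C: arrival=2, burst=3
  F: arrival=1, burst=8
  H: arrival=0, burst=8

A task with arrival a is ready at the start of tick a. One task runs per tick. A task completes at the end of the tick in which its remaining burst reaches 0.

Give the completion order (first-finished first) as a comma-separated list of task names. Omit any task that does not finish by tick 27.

completion order = C, B, H, F

t=0: L0/L1/L2 = BH/-/- → run B
t=1: L0/L1/L2 = BHF/-/- → run B
t=2: L0/L1/L2 = BHFC/-/- → run B
t=3: L0/L1/L2 = HFC/B/- → run H
t=4: L0/L1/L2 = HFC/B/- → run H
t=5: L0/L1/L2 = HFC/B/- → run H
t=6: L0/L1/L2 = FC/BH/- → run F
t=7: L0/L1/L2 = FC/BH/- → run F
t=8: L0/L1/L2 = FC/BH/- → run F
t=9: L0/L1/L2 = C/BHF/- → run C
t=10: L0/L1/L2 = C/BHF/- → run C
t=11: L0/L1/L2 = C/BHF/- → run C
t=12: L0/L1/L2 = -/BHF/- → run B
t=13: L0/L1/L2 = -/BHF/- → run B
t=14: L0/L1/L2 = -/BHF/- → run B
t=15: L0/L1/L2 = -/BHF/- → run B
t=16: L0/L1/L2 = -/HF/- → run H
t=17: L0/L1/L2 = -/HF/- → run H
t=18: L0/L1/L2 = -/HF/- → run H
t=19: L0/L1/L2 = -/HF/- → run H
t=20: L0/L1/L2 = -/HF/- → run H
t=21: L0/L1/L2 = -/F/- → run F
t=22: L0/L1/L2 = -/F/- → run F
t=23: L0/L1/L2 = -/F/- → run F
t=24: L0/L1/L2 = -/F/- → run F
t=25: L0/L1/L2 = -/F/- → run F
t=26: (idle)
t=27: (idle)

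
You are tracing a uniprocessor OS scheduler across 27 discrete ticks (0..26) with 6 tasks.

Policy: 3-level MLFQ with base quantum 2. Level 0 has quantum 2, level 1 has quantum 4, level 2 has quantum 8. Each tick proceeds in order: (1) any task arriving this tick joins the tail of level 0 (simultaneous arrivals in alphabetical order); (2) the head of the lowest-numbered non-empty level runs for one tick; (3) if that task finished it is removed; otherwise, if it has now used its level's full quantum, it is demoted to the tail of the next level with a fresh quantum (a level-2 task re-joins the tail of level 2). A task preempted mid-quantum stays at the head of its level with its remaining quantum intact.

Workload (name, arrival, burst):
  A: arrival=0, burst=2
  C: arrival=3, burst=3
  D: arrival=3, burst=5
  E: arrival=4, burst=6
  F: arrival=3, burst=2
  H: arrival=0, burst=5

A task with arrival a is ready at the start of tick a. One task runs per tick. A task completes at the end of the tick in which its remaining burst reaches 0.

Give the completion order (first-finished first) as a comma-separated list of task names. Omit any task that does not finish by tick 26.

t=0: L0/L1/L2 = AH/-/- → run A
t=1: L0/L1/L2 = AH/-/- → run A
t=2: L0/L1/L2 = H/-/- → run H
t=3: L0/L1/L2 = HCDF/-/- → run H
t=4: L0/L1/L2 = CDFE/H/- → run C
t=5: L0/L1/L2 = CDFE/H/- → run C
t=6: L0/L1/L2 = DFE/HC/- → run D
t=7: L0/L1/L2 = DFE/HC/- → run D
t=8: L0/L1/L2 = FE/HCD/- → run F
t=9: L0/L1/L2 = FE/HCD/- → run F
t=10: L0/L1/L2 = E/HCD/- → run E
t=11: L0/L1/L2 = E/HCD/- → run E
t=12: L0/L1/L2 = -/HCDE/- → run H
t=13: L0/L1/L2 = -/HCDE/- → run H
t=14: L0/L1/L2 = -/HCDE/- → run H
t=15: L0/L1/L2 = -/CDE/- → run C
t=16: L0/L1/L2 = -/DE/- → run D
t=17: L0/L1/L2 = -/DE/- → run D
t=18: L0/L1/L2 = -/DE/- → run D
t=19: L0/L1/L2 = -/E/- → run E
t=20: L0/L1/L2 = -/E/- → run E
t=21: L0/L1/L2 = -/E/- → run E
t=22: L0/L1/L2 = -/E/- → run E
t=23: (idle)
t=24: (idle)
t=25: (idle)
t=26: (idle)

completion order = A, F, H, C, D, E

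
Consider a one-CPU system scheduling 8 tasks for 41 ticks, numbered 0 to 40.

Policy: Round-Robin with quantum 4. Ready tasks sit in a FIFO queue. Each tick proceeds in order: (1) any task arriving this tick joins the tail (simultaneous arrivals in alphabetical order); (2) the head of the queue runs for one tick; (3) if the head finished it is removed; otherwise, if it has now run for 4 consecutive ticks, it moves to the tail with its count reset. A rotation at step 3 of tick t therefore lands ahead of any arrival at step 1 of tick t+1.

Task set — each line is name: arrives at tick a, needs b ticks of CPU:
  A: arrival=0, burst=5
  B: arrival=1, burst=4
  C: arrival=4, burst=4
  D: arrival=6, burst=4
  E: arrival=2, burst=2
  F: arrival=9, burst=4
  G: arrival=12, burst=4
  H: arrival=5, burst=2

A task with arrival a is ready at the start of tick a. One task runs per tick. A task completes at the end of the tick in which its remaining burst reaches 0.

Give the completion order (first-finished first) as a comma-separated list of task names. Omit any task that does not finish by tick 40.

completion order = B, E, A, C, H, D, F, G

t=0: queue=[A] q_used=0 → run A
t=1: queue=[A,B] q_used=1 → run A
t=2: queue=[A,B,E] q_used=2 → run A
t=3: queue=[A,B,E] q_used=3 → run A
t=4: queue=[B,E,A,C] q_used=0 → run B
t=5: queue=[B,E,A,C,H] q_used=1 → run B
t=6: queue=[B,E,A,C,H,D] q_used=2 → run B
t=7: queue=[B,E,A,C,H,D] q_used=3 → run B
t=8: queue=[E,A,C,H,D] q_used=0 → run E
t=9: queue=[E,A,C,H,D,F] q_used=1 → run E
t=10: queue=[A,C,H,D,F] q_used=0 → run A
t=11: queue=[C,H,D,F] q_used=0 → run C
t=12: queue=[C,H,D,F,G] q_used=1 → run C
t=13: queue=[C,H,D,F,G] q_used=2 → run C
t=14: queue=[C,H,D,F,G] q_used=3 → run C
t=15: queue=[H,D,F,G] q_used=0 → run H
t=16: queue=[H,D,F,G] q_used=1 → run H
t=17: queue=[D,F,G] q_used=0 → run D
t=18: queue=[D,F,G] q_used=1 → run D
t=19: queue=[D,F,G] q_used=2 → run D
t=20: queue=[D,F,G] q_used=3 → run D
t=21: queue=[F,G] q_used=0 → run F
t=22: queue=[F,G] q_used=1 → run F
t=23: queue=[F,G] q_used=2 → run F
t=24: queue=[F,G] q_used=3 → run F
t=25: queue=[G] q_used=0 → run G
t=26: queue=[G] q_used=1 → run G
t=27: queue=[G] q_used=2 → run G
t=28: queue=[G] q_used=3 → run G
t=29: (idle)
t=30: (idle)
t=31: (idle)
t=32: (idle)
t=33: (idle)
t=34: (idle)
t=35: (idle)
t=36: (idle)
t=37: (idle)
t=38: (idle)
t=39: (idle)
t=40: (idle)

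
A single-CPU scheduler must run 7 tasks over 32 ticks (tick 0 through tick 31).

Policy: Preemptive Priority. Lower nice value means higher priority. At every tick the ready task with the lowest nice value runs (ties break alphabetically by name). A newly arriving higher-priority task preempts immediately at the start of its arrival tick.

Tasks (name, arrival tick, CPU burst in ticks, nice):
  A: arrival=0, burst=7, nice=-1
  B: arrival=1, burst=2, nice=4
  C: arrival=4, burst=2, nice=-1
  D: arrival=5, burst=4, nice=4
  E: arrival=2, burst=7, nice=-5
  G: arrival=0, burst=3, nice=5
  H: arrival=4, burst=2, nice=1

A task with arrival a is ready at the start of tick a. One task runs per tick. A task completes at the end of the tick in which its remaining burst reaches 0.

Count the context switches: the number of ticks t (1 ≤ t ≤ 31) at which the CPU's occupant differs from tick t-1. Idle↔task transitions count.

t=0: ready={A,G} → run A
t=1: ready={A,B,G} → run A
t=2: ready={A,B,E,G} → run E
t=3: ready={A,B,E,G} → run E
t=4: ready={A,B,C,E,G,H} → run E
t=5: ready={A,B,C,D,E,G,H} → run E
t=6: ready={A,B,C,D,E,G,H} → run E
t=7: ready={A,B,C,D,E,G,H} → run E
t=8: ready={A,B,C,D,E,G,H} → run E
t=9: ready={A,B,C,D,G,H} → run A
t=10: ready={A,B,C,D,G,H} → run A
t=11: ready={A,B,C,D,G,H} → run A
t=12: ready={A,B,C,D,G,H} → run A
t=13: ready={A,B,C,D,G,H} → run A
t=14: ready={B,C,D,G,H} → run C
t=15: ready={B,C,D,G,H} → run C
t=16: ready={B,D,G,H} → run H
t=17: ready={B,D,G,H} → run H
t=18: ready={B,D,G} → run B
t=19: ready={B,D,G} → run B
t=20: ready={D,G} → run D
t=21: ready={D,G} → run D
t=22: ready={D,G} → run D
t=23: ready={D,G} → run D
t=24: ready={G} → run G
t=25: ready={G} → run G
t=26: ready={G} → run G
t=27: (idle)
t=28: (idle)
t=29: (idle)
t=30: (idle)
t=31: (idle)

context switches = 8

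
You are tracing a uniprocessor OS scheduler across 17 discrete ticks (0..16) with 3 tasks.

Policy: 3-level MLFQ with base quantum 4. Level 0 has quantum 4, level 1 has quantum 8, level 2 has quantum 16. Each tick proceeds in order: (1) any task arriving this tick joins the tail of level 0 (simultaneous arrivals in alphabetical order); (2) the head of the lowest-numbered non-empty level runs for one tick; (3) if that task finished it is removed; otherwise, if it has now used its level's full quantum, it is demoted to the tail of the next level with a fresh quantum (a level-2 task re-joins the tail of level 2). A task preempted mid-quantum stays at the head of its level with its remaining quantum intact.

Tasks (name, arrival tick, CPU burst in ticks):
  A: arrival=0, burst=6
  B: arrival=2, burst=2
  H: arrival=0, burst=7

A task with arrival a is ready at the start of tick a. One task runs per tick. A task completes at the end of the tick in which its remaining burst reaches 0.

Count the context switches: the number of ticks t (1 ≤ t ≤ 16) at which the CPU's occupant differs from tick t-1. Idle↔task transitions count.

context switches = 5

t=0: L0/L1/L2 = AH/-/- → run A
t=1: L0/L1/L2 = AH/-/- → run A
t=2: L0/L1/L2 = AHB/-/- → run A
t=3: L0/L1/L2 = AHB/-/- → run A
t=4: L0/L1/L2 = HB/A/- → run H
t=5: L0/L1/L2 = HB/A/- → run H
t=6: L0/L1/L2 = HB/A/- → run H
t=7: L0/L1/L2 = HB/A/- → run H
t=8: L0/L1/L2 = B/AH/- → run B
t=9: L0/L1/L2 = B/AH/- → run B
t=10: L0/L1/L2 = -/AH/- → run A
t=11: L0/L1/L2 = -/AH/- → run A
t=12: L0/L1/L2 = -/H/- → run H
t=13: L0/L1/L2 = -/H/- → run H
t=14: L0/L1/L2 = -/H/- → run H
t=15: (idle)
t=16: (idle)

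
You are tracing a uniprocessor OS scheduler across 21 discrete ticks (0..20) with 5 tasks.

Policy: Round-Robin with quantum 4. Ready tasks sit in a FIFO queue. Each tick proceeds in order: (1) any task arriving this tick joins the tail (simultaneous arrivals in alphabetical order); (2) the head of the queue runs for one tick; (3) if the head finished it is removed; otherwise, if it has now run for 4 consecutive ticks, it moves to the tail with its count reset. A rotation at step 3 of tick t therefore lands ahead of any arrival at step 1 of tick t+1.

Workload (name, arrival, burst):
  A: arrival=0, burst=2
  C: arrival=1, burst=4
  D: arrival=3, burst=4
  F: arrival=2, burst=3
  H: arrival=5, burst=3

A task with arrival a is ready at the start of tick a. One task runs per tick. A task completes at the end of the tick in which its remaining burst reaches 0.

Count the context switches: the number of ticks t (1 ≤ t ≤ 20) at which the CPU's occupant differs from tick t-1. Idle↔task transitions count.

t=0: queue=[A] q_used=0 → run A
t=1: queue=[A,C] q_used=1 → run A
t=2: queue=[C,F] q_used=0 → run C
t=3: queue=[C,F,D] q_used=1 → run C
t=4: queue=[C,F,D] q_used=2 → run C
t=5: queue=[C,F,D,H] q_used=3 → run C
t=6: queue=[F,D,H] q_used=0 → run F
t=7: queue=[F,D,H] q_used=1 → run F
t=8: queue=[F,D,H] q_used=2 → run F
t=9: queue=[D,H] q_used=0 → run D
t=10: queue=[D,H] q_used=1 → run D
t=11: queue=[D,H] q_used=2 → run D
t=12: queue=[D,H] q_used=3 → run D
t=13: queue=[H] q_used=0 → run H
t=14: queue=[H] q_used=1 → run H
t=15: queue=[H] q_used=2 → run H
t=16: (idle)
t=17: (idle)
t=18: (idle)
t=19: (idle)
t=20: (idle)

context switches = 5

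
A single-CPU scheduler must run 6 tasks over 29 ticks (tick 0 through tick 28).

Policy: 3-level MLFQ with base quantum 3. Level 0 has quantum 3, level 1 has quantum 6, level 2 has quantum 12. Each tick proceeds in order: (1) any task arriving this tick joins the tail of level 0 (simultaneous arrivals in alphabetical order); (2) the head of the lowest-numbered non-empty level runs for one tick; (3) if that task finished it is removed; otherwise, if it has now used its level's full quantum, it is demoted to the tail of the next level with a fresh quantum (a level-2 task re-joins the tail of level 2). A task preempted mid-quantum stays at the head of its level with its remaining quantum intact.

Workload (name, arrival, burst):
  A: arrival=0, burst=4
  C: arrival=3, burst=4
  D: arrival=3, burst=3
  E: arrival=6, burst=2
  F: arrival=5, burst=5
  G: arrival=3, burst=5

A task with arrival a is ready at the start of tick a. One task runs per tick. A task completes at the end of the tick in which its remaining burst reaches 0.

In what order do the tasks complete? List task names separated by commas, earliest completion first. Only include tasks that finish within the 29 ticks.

completion order = D, E, A, C, G, F

t=0: L0/L1/L2 = A/-/- → run A
t=1: L0/L1/L2 = A/-/- → run A
t=2: L0/L1/L2 = A/-/- → run A
t=3: L0/L1/L2 = CDG/A/- → run C
t=4: L0/L1/L2 = CDG/A/- → run C
t=5: L0/L1/L2 = CDGF/A/- → run C
t=6: L0/L1/L2 = DGFE/AC/- → run D
t=7: L0/L1/L2 = DGFE/AC/- → run D
t=8: L0/L1/L2 = DGFE/AC/- → run D
t=9: L0/L1/L2 = GFE/AC/- → run G
t=10: L0/L1/L2 = GFE/AC/- → run G
t=11: L0/L1/L2 = GFE/AC/- → run G
t=12: L0/L1/L2 = FE/ACG/- → run F
t=13: L0/L1/L2 = FE/ACG/- → run F
t=14: L0/L1/L2 = FE/ACG/- → run F
t=15: L0/L1/L2 = E/ACGF/- → run E
t=16: L0/L1/L2 = E/ACGF/- → run E
t=17: L0/L1/L2 = -/ACGF/- → run A
t=18: L0/L1/L2 = -/CGF/- → run C
t=19: L0/L1/L2 = -/GF/- → run G
t=20: L0/L1/L2 = -/GF/- → run G
t=21: L0/L1/L2 = -/F/- → run F
t=22: L0/L1/L2 = -/F/- → run F
t=23: (idle)
t=24: (idle)
t=25: (idle)
t=26: (idle)
t=27: (idle)
t=28: (idle)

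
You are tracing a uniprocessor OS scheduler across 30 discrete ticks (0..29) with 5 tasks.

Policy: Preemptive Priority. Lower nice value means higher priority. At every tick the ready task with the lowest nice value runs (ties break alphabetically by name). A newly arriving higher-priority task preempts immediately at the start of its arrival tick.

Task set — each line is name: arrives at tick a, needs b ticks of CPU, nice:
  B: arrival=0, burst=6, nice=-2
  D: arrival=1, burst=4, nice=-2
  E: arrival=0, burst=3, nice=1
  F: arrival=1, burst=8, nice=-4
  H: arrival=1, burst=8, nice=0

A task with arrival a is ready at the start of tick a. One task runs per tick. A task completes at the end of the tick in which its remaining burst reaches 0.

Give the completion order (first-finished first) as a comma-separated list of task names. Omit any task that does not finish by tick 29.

t=0: ready={B,E} → run B
t=1: ready={B,D,E,F,H} → run F
t=2: ready={B,D,E,F,H} → run F
t=3: ready={B,D,E,F,H} → run F
t=4: ready={B,D,E,F,H} → run F
t=5: ready={B,D,E,F,H} → run F
t=6: ready={B,D,E,F,H} → run F
t=7: ready={B,D,E,F,H} → run F
t=8: ready={B,D,E,F,H} → run F
t=9: ready={B,D,E,H} → run B
t=10: ready={B,D,E,H} → run B
t=11: ready={B,D,E,H} → run B
t=12: ready={B,D,E,H} → run B
t=13: ready={B,D,E,H} → run B
t=14: ready={D,E,H} → run D
t=15: ready={D,E,H} → run D
t=16: ready={D,E,H} → run D
t=17: ready={D,E,H} → run D
t=18: ready={E,H} → run H
t=19: ready={E,H} → run H
t=20: ready={E,H} → run H
t=21: ready={E,H} → run H
t=22: ready={E,H} → run H
t=23: ready={E,H} → run H
t=24: ready={E,H} → run H
t=25: ready={E,H} → run H
t=26: ready={E} → run E
t=27: ready={E} → run E
t=28: ready={E} → run E
t=29: (idle)

completion order = F, B, D, H, E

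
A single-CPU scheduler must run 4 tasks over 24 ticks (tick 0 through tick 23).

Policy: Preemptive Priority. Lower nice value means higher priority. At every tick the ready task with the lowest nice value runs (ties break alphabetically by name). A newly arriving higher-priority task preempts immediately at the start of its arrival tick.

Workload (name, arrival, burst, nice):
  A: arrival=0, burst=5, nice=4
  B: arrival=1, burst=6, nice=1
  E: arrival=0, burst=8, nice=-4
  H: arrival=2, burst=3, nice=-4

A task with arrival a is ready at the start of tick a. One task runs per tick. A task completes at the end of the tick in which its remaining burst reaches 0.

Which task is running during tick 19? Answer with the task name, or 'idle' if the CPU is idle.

running at tick 19 = A

t=0: ready={A,E} → run E
t=1: ready={A,B,E} → run E
t=2: ready={A,B,E,H} → run E
t=3: ready={A,B,E,H} → run E
t=4: ready={A,B,E,H} → run E
t=5: ready={A,B,E,H} → run E
t=6: ready={A,B,E,H} → run E
t=7: ready={A,B,E,H} → run E
t=8: ready={A,B,H} → run H
t=9: ready={A,B,H} → run H
t=10: ready={A,B,H} → run H
t=11: ready={A,B} → run B
t=12: ready={A,B} → run B
t=13: ready={A,B} → run B
t=14: ready={A,B} → run B
t=15: ready={A,B} → run B
t=16: ready={A,B} → run B
t=17: ready={A} → run A
t=18: ready={A} → run A
t=19: ready={A} → run A
t=20: ready={A} → run A
t=21: ready={A} → run A
t=22: (idle)
t=23: (idle)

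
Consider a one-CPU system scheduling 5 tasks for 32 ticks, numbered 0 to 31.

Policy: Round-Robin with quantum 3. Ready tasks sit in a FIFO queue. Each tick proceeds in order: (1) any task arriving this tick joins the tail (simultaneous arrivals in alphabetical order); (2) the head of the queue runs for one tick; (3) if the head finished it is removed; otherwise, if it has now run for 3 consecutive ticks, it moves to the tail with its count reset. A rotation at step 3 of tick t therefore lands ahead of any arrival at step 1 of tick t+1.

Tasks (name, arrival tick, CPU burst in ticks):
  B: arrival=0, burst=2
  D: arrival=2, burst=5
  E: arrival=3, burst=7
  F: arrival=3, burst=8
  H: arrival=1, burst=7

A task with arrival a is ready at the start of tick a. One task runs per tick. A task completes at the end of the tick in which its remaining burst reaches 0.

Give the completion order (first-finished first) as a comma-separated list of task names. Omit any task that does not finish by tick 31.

t=0: queue=[B] q_used=0 → run B
t=1: queue=[B,H] q_used=1 → run B
t=2: queue=[H,D] q_used=0 → run H
t=3: queue=[H,D,E,F] q_used=1 → run H
t=4: queue=[H,D,E,F] q_used=2 → run H
t=5: queue=[D,E,F,H] q_used=0 → run D
t=6: queue=[D,E,F,H] q_used=1 → run D
t=7: queue=[D,E,F,H] q_used=2 → run D
t=8: queue=[E,F,H,D] q_used=0 → run E
t=9: queue=[E,F,H,D] q_used=1 → run E
t=10: queue=[E,F,H,D] q_used=2 → run E
t=11: queue=[F,H,D,E] q_used=0 → run F
t=12: queue=[F,H,D,E] q_used=1 → run F
t=13: queue=[F,H,D,E] q_used=2 → run F
t=14: queue=[H,D,E,F] q_used=0 → run H
t=15: queue=[H,D,E,F] q_used=1 → run H
t=16: queue=[H,D,E,F] q_used=2 → run H
t=17: queue=[D,E,F,H] q_used=0 → run D
t=18: queue=[D,E,F,H] q_used=1 → run D
t=19: queue=[E,F,H] q_used=0 → run E
t=20: queue=[E,F,H] q_used=1 → run E
t=21: queue=[E,F,H] q_used=2 → run E
t=22: queue=[F,H,E] q_used=0 → run F
t=23: queue=[F,H,E] q_used=1 → run F
t=24: queue=[F,H,E] q_used=2 → run F
t=25: queue=[H,E,F] q_used=0 → run H
t=26: queue=[E,F] q_used=0 → run E
t=27: queue=[F] q_used=0 → run F
t=28: queue=[F] q_used=1 → run F
t=29: (idle)
t=30: (idle)
t=31: (idle)

completion order = B, D, H, E, F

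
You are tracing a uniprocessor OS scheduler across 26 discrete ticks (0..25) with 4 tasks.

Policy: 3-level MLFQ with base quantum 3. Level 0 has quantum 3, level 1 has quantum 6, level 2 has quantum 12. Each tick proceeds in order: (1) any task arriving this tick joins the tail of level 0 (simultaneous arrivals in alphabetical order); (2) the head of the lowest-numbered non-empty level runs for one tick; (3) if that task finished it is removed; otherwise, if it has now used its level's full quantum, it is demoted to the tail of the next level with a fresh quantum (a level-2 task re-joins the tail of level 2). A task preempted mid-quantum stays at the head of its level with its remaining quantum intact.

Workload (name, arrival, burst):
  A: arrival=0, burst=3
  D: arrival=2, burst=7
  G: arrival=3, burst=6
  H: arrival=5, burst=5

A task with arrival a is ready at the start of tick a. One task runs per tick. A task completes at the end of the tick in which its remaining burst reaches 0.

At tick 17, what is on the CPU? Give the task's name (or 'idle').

t=0: L0/L1/L2 = A/-/- → run A
t=1: L0/L1/L2 = A/-/- → run A
t=2: L0/L1/L2 = AD/-/- → run A
t=3: L0/L1/L2 = DG/-/- → run D
t=4: L0/L1/L2 = DG/-/- → run D
t=5: L0/L1/L2 = DGH/-/- → run D
t=6: L0/L1/L2 = GH/D/- → run G
t=7: L0/L1/L2 = GH/D/- → run G
t=8: L0/L1/L2 = GH/D/- → run G
t=9: L0/L1/L2 = H/DG/- → run H
t=10: L0/L1/L2 = H/DG/- → run H
t=11: L0/L1/L2 = H/DG/- → run H
t=12: L0/L1/L2 = -/DGH/- → run D
t=13: L0/L1/L2 = -/DGH/- → run D
t=14: L0/L1/L2 = -/DGH/- → run D
t=15: L0/L1/L2 = -/DGH/- → run D
t=16: L0/L1/L2 = -/GH/- → run G
t=17: L0/L1/L2 = -/GH/- → run G
t=18: L0/L1/L2 = -/GH/- → run G
t=19: L0/L1/L2 = -/H/- → run H
t=20: L0/L1/L2 = -/H/- → run H
t=21: (idle)
t=22: (idle)
t=23: (idle)
t=24: (idle)
t=25: (idle)

running at tick 17 = G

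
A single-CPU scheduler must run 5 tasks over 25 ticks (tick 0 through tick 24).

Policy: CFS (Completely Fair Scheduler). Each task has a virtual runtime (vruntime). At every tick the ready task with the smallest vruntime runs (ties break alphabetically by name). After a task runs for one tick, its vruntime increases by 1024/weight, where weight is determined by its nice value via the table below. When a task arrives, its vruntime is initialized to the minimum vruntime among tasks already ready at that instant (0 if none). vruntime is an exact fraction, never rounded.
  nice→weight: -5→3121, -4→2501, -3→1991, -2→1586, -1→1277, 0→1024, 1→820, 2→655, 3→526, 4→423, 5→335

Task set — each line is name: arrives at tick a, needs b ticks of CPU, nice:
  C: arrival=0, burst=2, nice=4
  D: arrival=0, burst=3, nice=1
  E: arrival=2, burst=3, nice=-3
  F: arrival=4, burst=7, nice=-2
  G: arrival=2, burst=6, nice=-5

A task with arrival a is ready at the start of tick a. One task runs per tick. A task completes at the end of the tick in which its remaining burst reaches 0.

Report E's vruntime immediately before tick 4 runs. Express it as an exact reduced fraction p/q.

t=0: vr[C=0 D=0] → run C
t=1: vr[C=1024/423 D=0] → run D
t=2: vr[C=1024/423 D=256/205 E=256/205 G=256/205] → run D
t=3: vr[C=1024/423 D=512/205 E=256/205 G=256/205] → run E
t=4: vr[C=1024/423 D=512/205 E=719616/408155 F=256/205 G=256/205] → run F
t=5: vr[C=1024/423 D=512/205 E=719616/408155 F=307968/162565 G=256/205] → run G
t=6: vr[C=1024/423 D=512/205 E=719616/408155 F=307968/162565 G=1008896/639805] → run G
t=7: vr[C=1024/423 D=512/205 E=719616/408155 F=307968/162565 G=1218816/639805] → run E
t=8: vr[C=1024/423 D=512/205 E=929536/408155 F=307968/162565 G=1218816/639805] → run F
t=9: vr[C=1024/423 D=512/205 E=929536/408155 F=412928/162565 G=1218816/639805] → run G
t=10: vr[C=1024/423 D=512/205 E=929536/408155 F=412928/162565 G=1428736/639805] → run G
t=11: vr[C=1024/423 D=512/205 E=929536/408155 F=412928/162565 G=1638656/639805] → run E
t=12: vr[C=1024/423 D=512/205 F=412928/162565 G=1638656/639805] → run C
t=13: vr[D=512/205 F=412928/162565 G=1638656/639805] → run D
t=14: vr[F=412928/162565 G=1638656/639805] → run F
t=15: vr[F=517888/162565 G=1638656/639805] → run G
t=16: vr[F=517888/162565 G=1848576/639805] → run G
t=17: vr[F=517888/162565] → run F
t=18: vr[F=622848/162565] → run F
t=19: vr[F=727808/162565] → run F
t=20: vr[F=832768/162565] → run F
t=21: (idle)
t=22: (idle)
t=23: (idle)
t=24: (idle)

vruntime(E, start of tick 4) = 719616/408155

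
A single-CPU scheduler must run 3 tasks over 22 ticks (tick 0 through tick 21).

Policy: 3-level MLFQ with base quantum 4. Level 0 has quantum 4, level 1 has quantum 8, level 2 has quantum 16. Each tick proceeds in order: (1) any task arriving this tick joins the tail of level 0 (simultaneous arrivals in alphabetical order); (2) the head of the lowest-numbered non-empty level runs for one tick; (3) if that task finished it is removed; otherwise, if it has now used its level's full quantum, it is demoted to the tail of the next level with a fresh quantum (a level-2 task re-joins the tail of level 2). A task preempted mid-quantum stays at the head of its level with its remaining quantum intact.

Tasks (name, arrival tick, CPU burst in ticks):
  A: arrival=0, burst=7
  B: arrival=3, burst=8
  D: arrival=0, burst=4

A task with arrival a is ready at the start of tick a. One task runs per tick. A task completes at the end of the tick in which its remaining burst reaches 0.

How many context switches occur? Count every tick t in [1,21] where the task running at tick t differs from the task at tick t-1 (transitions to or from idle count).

context switches = 5

t=0: L0/L1/L2 = AD/-/- → run A
t=1: L0/L1/L2 = AD/-/- → run A
t=2: L0/L1/L2 = AD/-/- → run A
t=3: L0/L1/L2 = ADB/-/- → run A
t=4: L0/L1/L2 = DB/A/- → run D
t=5: L0/L1/L2 = DB/A/- → run D
t=6: L0/L1/L2 = DB/A/- → run D
t=7: L0/L1/L2 = DB/A/- → run D
t=8: L0/L1/L2 = B/A/- → run B
t=9: L0/L1/L2 = B/A/- → run B
t=10: L0/L1/L2 = B/A/- → run B
t=11: L0/L1/L2 = B/A/- → run B
t=12: L0/L1/L2 = -/AB/- → run A
t=13: L0/L1/L2 = -/AB/- → run A
t=14: L0/L1/L2 = -/AB/- → run A
t=15: L0/L1/L2 = -/B/- → run B
t=16: L0/L1/L2 = -/B/- → run B
t=17: L0/L1/L2 = -/B/- → run B
t=18: L0/L1/L2 = -/B/- → run B
t=19: (idle)
t=20: (idle)
t=21: (idle)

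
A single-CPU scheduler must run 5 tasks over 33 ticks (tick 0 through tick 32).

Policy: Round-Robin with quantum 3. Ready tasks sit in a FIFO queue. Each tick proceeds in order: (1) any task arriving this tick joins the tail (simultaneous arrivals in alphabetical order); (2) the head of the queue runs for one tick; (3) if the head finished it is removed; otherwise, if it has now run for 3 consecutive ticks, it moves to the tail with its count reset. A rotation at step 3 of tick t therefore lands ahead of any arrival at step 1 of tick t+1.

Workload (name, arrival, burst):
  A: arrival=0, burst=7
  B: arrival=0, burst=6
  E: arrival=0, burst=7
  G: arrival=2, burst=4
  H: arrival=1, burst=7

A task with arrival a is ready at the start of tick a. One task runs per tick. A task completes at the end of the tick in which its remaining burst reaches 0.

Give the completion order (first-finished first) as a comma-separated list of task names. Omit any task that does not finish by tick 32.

completion order = B, G, A, E, H

t=0: queue=[A,B,E] q_used=0 → run A
t=1: queue=[A,B,E,H] q_used=1 → run A
t=2: queue=[A,B,E,H,G] q_used=2 → run A
t=3: queue=[B,E,H,G,A] q_used=0 → run B
t=4: queue=[B,E,H,G,A] q_used=1 → run B
t=5: queue=[B,E,H,G,A] q_used=2 → run B
t=6: queue=[E,H,G,A,B] q_used=0 → run E
t=7: queue=[E,H,G,A,B] q_used=1 → run E
t=8: queue=[E,H,G,A,B] q_used=2 → run E
t=9: queue=[H,G,A,B,E] q_used=0 → run H
t=10: queue=[H,G,A,B,E] q_used=1 → run H
t=11: queue=[H,G,A,B,E] q_used=2 → run H
t=12: queue=[G,A,B,E,H] q_used=0 → run G
t=13: queue=[G,A,B,E,H] q_used=1 → run G
t=14: queue=[G,A,B,E,H] q_used=2 → run G
t=15: queue=[A,B,E,H,G] q_used=0 → run A
t=16: queue=[A,B,E,H,G] q_used=1 → run A
t=17: queue=[A,B,E,H,G] q_used=2 → run A
t=18: queue=[B,E,H,G,A] q_used=0 → run B
t=19: queue=[B,E,H,G,A] q_used=1 → run B
t=20: queue=[B,E,H,G,A] q_used=2 → run B
t=21: queue=[E,H,G,A] q_used=0 → run E
t=22: queue=[E,H,G,A] q_used=1 → run E
t=23: queue=[E,H,G,A] q_used=2 → run E
t=24: queue=[H,G,A,E] q_used=0 → run H
t=25: queue=[H,G,A,E] q_used=1 → run H
t=26: queue=[H,G,A,E] q_used=2 → run H
t=27: queue=[G,A,E,H] q_used=0 → run G
t=28: queue=[A,E,H] q_used=0 → run A
t=29: queue=[E,H] q_used=0 → run E
t=30: queue=[H] q_used=0 → run H
t=31: (idle)
t=32: (idle)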